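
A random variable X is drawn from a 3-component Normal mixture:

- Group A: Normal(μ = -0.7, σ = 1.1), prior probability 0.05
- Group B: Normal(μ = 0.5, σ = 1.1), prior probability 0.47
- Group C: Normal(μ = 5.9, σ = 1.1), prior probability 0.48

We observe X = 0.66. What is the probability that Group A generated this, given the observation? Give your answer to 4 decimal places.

P(component k | x) = w_k·f_k(x) / marginal(x), where marginal(x) = Σ_j w_j·f_j(x).
Evaluate each component's likelihood at the observed value:
  p_A = 0.168883
  p_B = 0.358858
  p_C = 4.28511e-06
Unnormalised posteriors:
  w_A·p_A = 0.05 × 0.168883 = 0.00844417
  w_B·p_B = 0.47 × 0.358858 = 0.168663
  w_C·p_C = 0.48 × 4.28511e-06 = 2.05685e-06
Sum: 0.00844417 + 0.168663 + 2.05685e-06 = 0.17711
P(Group A | data) = 0.00844417 / 0.17711 ≈ 0.0477

0.0477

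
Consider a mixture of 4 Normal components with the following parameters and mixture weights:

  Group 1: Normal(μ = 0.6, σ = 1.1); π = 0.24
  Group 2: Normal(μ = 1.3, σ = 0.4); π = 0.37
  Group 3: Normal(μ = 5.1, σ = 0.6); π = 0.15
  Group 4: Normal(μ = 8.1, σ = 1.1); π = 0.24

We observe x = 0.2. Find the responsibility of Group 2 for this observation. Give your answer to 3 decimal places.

Posterior ∝ prior × likelihood, so P(k | x) ∝ π_k f_k(x); normalise over all components.
Evaluate each component's likelihood at the observed value:
  f_1 = 0.339472
  f_2 = 0.0227339
  f_3 = 2.18899e-15
  f_4 = 2.28763e-12
Weight by the priors:
  π_1·f_1 = 0.24 × 0.339472 = 0.0814732
  π_2·f_2 = 0.37 × 0.0227339 = 0.00841155
  π_3·f_3 = 0.15 × 2.18899e-15 = 3.28349e-16
  π_4·f_4 = 0.24 × 2.28763e-12 = 5.49031e-13
Evidence: 0.0814732 + 0.00841155 + 3.28349e-16 + 5.49031e-13 = 0.0898848
P(Group 2 | 0.2) ≈ 0.094

0.094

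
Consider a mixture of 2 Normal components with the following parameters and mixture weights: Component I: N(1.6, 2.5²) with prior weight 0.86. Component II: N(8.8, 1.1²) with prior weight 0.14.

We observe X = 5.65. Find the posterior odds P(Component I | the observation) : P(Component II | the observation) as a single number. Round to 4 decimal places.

43.9176

Only the two components matter; the odds are (w_i f_i(x)) / (w_j f_j(x)).
Evaluate each component's likelihood at the observed value:
  L_I = 0.0429624
  L_II = 0.00600925
Posterior odds = (w_I·L_I) / (w_II·L_II) = (0.86·0.0429624) / (0.14·0.00600925) = 0.0369477 / 0.000841295 ≈ 43.9176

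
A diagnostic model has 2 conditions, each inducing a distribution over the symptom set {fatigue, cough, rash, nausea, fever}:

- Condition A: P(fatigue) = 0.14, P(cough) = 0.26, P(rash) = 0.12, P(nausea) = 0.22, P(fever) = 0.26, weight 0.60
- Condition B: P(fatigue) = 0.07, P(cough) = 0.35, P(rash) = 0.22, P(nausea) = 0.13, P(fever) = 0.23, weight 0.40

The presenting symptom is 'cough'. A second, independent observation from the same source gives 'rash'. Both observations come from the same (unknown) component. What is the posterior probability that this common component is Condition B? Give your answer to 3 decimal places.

The responsibility of component k is w_k f_k(x) divided by Σ_j w_j f_j(x).
Since both observations come from the same component, the likelihood for component k is f_k(x₁)·f_k(x₂).
  p_A = [P(cough | comp) = 0.26] × [0.12] = 0.0312
  p_B = [P(cough | comp) = 0.35] × [0.22] = 0.077
Weight by the priors:
  w_A·p_A = 0.60 × 0.0312 = 0.01872
  w_B·p_B = 0.40 × 0.077 = 0.0308
Sum: 0.01872 + 0.0308 = 0.04952
P(Condition B | x₁,x₂) = 0.0308 / 0.04952 ≈ 0.622

0.622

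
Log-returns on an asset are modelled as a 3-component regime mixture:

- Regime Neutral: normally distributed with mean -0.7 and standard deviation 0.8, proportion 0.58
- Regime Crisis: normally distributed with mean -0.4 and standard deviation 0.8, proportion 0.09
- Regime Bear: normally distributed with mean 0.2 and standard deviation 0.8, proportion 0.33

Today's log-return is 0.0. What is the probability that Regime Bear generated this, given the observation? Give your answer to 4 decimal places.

Apply Bayes' rule: the posterior for each component is proportional to its prior times its likelihood at x.
Component likelihoods at x = 0.0:
  L_Neutral = (1/(0.8·√(2π)))·exp(−(0.0−-0.7)²/(2·0.8²)) = 0.498678·exp(-0.38281) = 0.340069
  L_Crisis = (1/(0.8·√(2π)))·exp(−(0.0−-0.4)²/(2·0.8²)) = 0.498678·exp(-0.12500) = 0.440082
  L_Bear = (1/(0.8·√(2π)))·exp(−(0.0−0.2)²/(2·0.8²)) = 0.498678·exp(-0.03125) = 0.483335
Prior × likelihood for each component:
  π_Neutral·L_Neutral = 0.58 × 0.340069 = 0.19724
  π_Crisis·L_Crisis = 0.09 × 0.440082 = 0.0396073
  π_Bear·L_Bear = 0.33 × 0.483335 = 0.159501
Marginal: 0.19724 + 0.0396073 + 0.159501 = 0.396348
P(Regime Bear | the observation) ≈ 0.4024

0.4024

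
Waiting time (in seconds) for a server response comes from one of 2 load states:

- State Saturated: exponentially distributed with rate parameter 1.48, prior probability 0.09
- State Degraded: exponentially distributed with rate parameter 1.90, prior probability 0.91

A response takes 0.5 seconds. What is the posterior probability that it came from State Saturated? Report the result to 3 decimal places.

0.087

By Bayes' theorem, P(k | x) = π_k f_k(x) / Σ_j π_j f_j(x).
Evaluate each component's likelihood at the observed value:
  f_Saturated = 0.706129
  f_Degraded = 0.734808
Multiply by the mixture weights:
  π_Saturated·f_Saturated = 0.09 × 0.706129 = 0.0635516
  π_Degraded·f_Degraded = 0.91 × 0.734808 = 0.668675
Normaliser: 0.0635516 + 0.668675 = 0.732227
Responsibility of State Saturated: 0.0635516 / 0.732227 ≈ 0.087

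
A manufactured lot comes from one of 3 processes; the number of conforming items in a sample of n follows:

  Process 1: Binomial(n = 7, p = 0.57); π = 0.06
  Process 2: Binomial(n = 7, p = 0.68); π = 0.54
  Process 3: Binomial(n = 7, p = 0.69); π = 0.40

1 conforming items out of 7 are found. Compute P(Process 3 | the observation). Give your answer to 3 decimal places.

0.286

Apply Bayes' rule: the posterior for each component is proportional to its prior times its likelihood at x.
Binomial probabilities:
  p_1 = 0.0252222
  p_2 = 0.00511101
  p_3 = 0.00428664
Weight by the priors:
  w_1·p_1 = 0.06 × 0.0252222 = 0.00151333
  w_2·p_2 = 0.54 × 0.00511101 = 0.00275995
  w_3·p_3 = 0.40 × 0.00428664 = 0.00171466
Normaliser: 0.00151333 + 0.00275995 + 0.00171466 = 0.00598794
Responsibility of Process 3: 0.00171466 / 0.00598794 ≈ 0.286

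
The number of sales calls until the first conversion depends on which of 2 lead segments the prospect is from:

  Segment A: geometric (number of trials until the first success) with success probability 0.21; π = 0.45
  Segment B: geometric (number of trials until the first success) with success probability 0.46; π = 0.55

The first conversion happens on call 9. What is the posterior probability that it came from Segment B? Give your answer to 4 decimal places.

P(component k | x) = w_k·f_k(x) / marginal(x), where marginal(x) = Σ_j w_j·f_j(x).
Evaluate each component's likelihood at the observed value:
  p_A = 0.0318593
  p_B = 0.00332589
Weight by the priors:
  w_A·p_A = 0.45 × 0.0318593 = 0.0143367
  w_B·p_B = 0.55 × 0.00332589 = 0.00182924
Sum: 0.0143367 + 0.00182924 = 0.0161659
Responsibility of Segment B: 0.00182924 / 0.0161659 ≈ 0.1132

0.1132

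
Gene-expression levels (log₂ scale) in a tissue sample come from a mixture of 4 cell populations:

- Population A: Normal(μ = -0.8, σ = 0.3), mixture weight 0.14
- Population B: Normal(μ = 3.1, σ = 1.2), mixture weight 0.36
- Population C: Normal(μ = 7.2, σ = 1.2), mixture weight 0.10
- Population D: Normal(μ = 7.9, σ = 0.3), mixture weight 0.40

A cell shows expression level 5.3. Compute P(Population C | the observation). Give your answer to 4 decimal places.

0.2986

Apply Bayes' rule: the posterior for each component is proportional to its prior times its likelihood at x.
Component likelihoods at x = 5.3:
  L_A = (1/(0.3·√(2π)))·exp(−(5.3−-0.8)²/(2·0.3²)) = 1.329808·exp(-206.72222) = 2.21548e-90
  L_B = (1/(1.2·√(2π)))·exp(−(5.3−3.1)²/(2·1.2²)) = 0.332452·exp(-1.68056) = 0.061926
  L_C = (1/(1.2·√(2π)))·exp(−(5.3−7.2)²/(2·1.2²)) = 0.332452·exp(-1.25347) = 0.0949189
  L_D = (1/(0.3·√(2π)))·exp(−(5.3−7.9)²/(2·0.3²)) = 1.329808·exp(-37.55556) = 6.51056e-17
Weight by the priors:
  π_A·L_A = 0.14 × 2.21548e-90 = 3.10168e-91
  π_B·L_B = 0.36 × 0.061926 = 0.0222933
  π_C·L_C = 0.10 × 0.0949189 = 0.00949189
  π_D·L_D = 0.40 × 6.51056e-17 = 2.60422e-17
Denominator: 3.10168e-91 + 0.0222933 + 0.00949189 + 2.60422e-17 = 0.0317852
P(Population C | x) ≈ 0.2986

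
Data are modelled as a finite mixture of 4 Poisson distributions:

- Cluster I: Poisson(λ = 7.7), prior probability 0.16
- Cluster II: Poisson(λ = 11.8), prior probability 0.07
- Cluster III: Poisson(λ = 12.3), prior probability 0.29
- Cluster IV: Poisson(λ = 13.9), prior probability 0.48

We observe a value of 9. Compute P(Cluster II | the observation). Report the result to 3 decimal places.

Posterior ∝ prior × likelihood, so P(k | x) ∝ P(Z=k) f_k(x); normalise over all components.
Poisson probabilities:
  f_I = e^(−7.7)·7.7^9/9! = 0.118737
  f_II = e^(−11.8)·11.8^9/9! = 0.0917276
  f_III = e^(−12.3)·12.3^9/9! = 0.0808278
  f_IV = e^(−13.9)·13.9^9/9! = 0.0490543
Prior × likelihood for each component:
  P(Z=I)·f_I = 0.16 × 0.118737 = 0.0189979
  P(Z=II)·f_II = 0.07 × 0.0917276 = 0.00642093
  P(Z=III)·f_III = 0.29 × 0.0808278 = 0.0234401
  P(Z=IV)·f_IV = 0.48 × 0.0490543 = 0.0235461
Evidence: 0.0189979 + 0.00642093 + 0.0234401 + 0.0235461 = 0.072405
Responsibility of Cluster II: 0.00642093 / 0.072405 ≈ 0.089

0.089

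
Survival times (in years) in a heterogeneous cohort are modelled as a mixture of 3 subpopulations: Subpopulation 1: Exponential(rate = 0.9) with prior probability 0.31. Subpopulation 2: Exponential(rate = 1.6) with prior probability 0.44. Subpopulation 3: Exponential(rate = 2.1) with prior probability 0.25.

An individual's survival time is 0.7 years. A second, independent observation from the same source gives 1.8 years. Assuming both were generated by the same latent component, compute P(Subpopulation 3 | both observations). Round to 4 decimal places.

0.1094

Apply Bayes' rule: the posterior for each component is proportional to its prior times its likelihood at x.
Since both observations come from the same component, the likelihood for component k is f_k(x₁)·f_k(x₂).
  p_1 = [0.9·e^(−0.9·0.7) = 0.9·e^(−0.6300) = 0.479333] × [0.178109] = 0.0853734
  p_2 = [1.6·e^(−1.6·0.7) = 1.6·e^(−1.1200) = 0.522048] × [0.0898156] = 0.046888
  p_3 = [2.1·e^(−2.1·0.7) = 2.1·e^(−1.4700) = 0.482844] × [0.0479277] = 0.0231416
Prior × likelihood for each component:
  P(Z=1)·p_1 = 0.31 × 0.0853734 = 0.0264657
  P(Z=2)·p_2 = 0.44 × 0.046888 = 0.0206307
  P(Z=3)·p_3 = 0.25 × 0.0231416 = 0.00578539
Marginal: 0.0264657 + 0.0206307 + 0.00578539 = 0.0528819
P(Subpopulation 3 | x) ≈ 0.1094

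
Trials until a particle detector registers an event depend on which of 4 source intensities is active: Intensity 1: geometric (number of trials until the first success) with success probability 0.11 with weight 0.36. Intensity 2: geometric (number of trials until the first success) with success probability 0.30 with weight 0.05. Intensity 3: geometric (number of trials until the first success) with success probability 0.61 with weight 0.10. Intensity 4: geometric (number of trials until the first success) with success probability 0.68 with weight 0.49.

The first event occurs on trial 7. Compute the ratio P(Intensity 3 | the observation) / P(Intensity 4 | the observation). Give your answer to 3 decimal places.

0.600

Posterior odds = (w_i f_i(x)) / (w_j f_j(x)); the normalising sum cancels.
Component likelihoods at x = 7:
  f_1 = 0.0546679
  f_2 = 0.0352947
  f_3 = 0.00214643
  f_4 = 0.000730144
Odds = (0.10/0.49) × (0.00214643/0.000730144) = 0.204082 × 2.93974 ≈ 0.600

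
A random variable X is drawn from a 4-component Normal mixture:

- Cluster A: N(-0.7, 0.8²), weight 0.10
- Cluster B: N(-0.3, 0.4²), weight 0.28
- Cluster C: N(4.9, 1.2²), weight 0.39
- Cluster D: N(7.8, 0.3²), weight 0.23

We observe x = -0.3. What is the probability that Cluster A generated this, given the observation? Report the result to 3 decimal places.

0.136

P(component k | x) = π_k·f_k(x) / marginal(x), where marginal(x) = Σ_j π_j·f_j(x).
Evaluate each component's likelihood at the observed value:
  f_A = 0.440082
  f_B = 0.997356
  f_C = 2.78091e-05
  f_D = 6.65963e-159
Unnormalised posteriors:
  π_A·f_A = 0.10 × 0.440082 = 0.0440082
  π_B·f_B = 0.28 × 0.997356 = 0.27926
  π_C·f_C = 0.39 × 2.78091e-05 = 1.08455e-05
  π_D·f_D = 0.23 × 6.65963e-159 = 1.53172e-159
Denominator: 0.0440082 + 0.27926 + 1.08455e-05 + 1.53172e-159 = 0.323279
P(Cluster A | data) ≈ 0.136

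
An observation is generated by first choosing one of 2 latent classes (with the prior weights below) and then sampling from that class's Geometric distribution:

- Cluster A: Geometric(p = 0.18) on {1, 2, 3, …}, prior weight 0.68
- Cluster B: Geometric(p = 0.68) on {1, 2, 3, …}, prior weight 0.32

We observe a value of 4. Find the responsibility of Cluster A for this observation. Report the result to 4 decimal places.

0.9044

Posterior ∝ prior × likelihood, so P(k | x) ∝ w_k f_k(x); normalise over all components.
Evaluate each component's likelihood at the observed value:
  L_A = 0.0992462
  L_B = 0.0222822
Prior × likelihood for each component:
  w_A·L_A = 0.68 × 0.0992462 = 0.0674874
  w_B·L_B = 0.32 × 0.0222822 = 0.00713032
Evidence: 0.0674874 + 0.00713032 = 0.0746178
P(Cluster A | x) = 0.0674874 / 0.0746178 ≈ 0.9044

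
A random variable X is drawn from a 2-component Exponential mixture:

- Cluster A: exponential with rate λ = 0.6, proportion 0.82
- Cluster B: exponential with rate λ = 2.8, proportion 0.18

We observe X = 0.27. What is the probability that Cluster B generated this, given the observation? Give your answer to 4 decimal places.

Posterior ∝ prior × likelihood, so P(k | x) ∝ π_k f_k(x); normalise over all components.
Evaluate each component's likelihood at the observed value:
  f_A = 0.6·e^(−0.6·0.27) = 0.6·e^(−0.1620) = 0.510265
  f_B = 2.8·e^(−2.8·0.27) = 2.8·e^(−0.7560) = 1.31471
Unnormalised posteriors:
  π_A·f_A = 0.82 × 0.510265 = 0.418417
  π_B·f_B = 0.18 × 1.31471 = 0.236649
Evidence: 0.418417 + 0.236649 = 0.655066
P(Cluster B | data) = 0.236649 / 0.655066 ≈ 0.3613

0.3613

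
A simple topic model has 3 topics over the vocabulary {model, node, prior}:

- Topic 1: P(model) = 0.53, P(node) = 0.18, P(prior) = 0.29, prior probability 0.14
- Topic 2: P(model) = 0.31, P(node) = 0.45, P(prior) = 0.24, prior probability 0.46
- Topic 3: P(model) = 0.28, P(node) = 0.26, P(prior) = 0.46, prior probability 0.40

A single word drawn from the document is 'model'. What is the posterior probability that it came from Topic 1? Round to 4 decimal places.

0.2257

By Bayes' theorem, P(k | x) = π_k f_k(x) / Σ_j π_j f_j(x).
Categorical probabilities:
  p_1 = P(model | comp) = 0.53
  p_2 = P(model | comp) = 0.31
  p_3 = P(model | comp) = 0.28
Weight by the priors:
  π_1·p_1 = 0.14 × 0.53 = 0.0742
  π_2·p_2 = 0.46 × 0.31 = 0.1426
  π_3·p_3 = 0.40 × 0.28 = 0.112
Evidence: 0.0742 + 0.1426 + 0.112 = 0.3288
P(Topic 1 | the observation) = 0.0742 / 0.3288 ≈ 0.2257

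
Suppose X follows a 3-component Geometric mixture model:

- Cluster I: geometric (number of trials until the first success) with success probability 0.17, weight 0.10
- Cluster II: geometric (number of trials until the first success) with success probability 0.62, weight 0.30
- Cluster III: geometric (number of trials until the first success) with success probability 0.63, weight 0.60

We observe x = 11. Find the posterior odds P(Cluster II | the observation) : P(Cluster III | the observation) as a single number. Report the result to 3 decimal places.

Posterior odds = (π_i f_i(x)) / (π_j f_j(x)); the normalising sum cancels.
Component likelihoods at x = 11:
  f_I = 0.0263773
  f_II = 3.89249e-05
  f_III = 3.02941e-05
Posterior odds = (π_II·f_II) / (π_III·f_III) = (0.30·3.89249e-05) / (0.60·3.02941e-05) = 1.16775e-05 / 1.81764e-05 ≈ 0.642

0.642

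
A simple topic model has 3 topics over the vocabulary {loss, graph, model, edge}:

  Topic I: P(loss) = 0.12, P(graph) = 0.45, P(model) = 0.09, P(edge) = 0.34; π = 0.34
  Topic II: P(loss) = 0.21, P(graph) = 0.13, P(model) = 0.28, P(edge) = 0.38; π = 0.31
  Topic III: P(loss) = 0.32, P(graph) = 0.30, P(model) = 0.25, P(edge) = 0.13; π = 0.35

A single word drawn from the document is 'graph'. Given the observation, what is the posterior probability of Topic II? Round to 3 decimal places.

0.135

By Bayes' theorem, P(k | x) = π_k f_k(x) / Σ_j π_j f_j(x).
Component likelihoods at x = 'graph':
  L_I = 0.45
  L_II = 0.13
  L_III = 0.3
Unnormalised posteriors:
  π_I·L_I = 0.34 × 0.45 = 0.153
  π_II·L_II = 0.31 × 0.13 = 0.0403
  π_III·L_III = 0.35 × 0.3 = 0.105
Marginal: 0.153 + 0.0403 + 0.105 = 0.2983
So the posterior for Topic II is 0.0403 / 0.2983 ≈ 0.135.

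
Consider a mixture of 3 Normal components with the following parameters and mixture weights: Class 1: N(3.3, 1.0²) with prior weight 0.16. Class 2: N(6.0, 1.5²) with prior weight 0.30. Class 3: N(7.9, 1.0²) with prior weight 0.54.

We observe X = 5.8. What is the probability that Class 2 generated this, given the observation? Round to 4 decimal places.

Posterior ∝ prior × likelihood, so P(k | x) ∝ P(Z=k) f_k(x); normalise over all components.
Component likelihoods at x = 5.8:
  L_1 = (1/(1.0·√(2π)))·exp(−(5.8−3.3)²/(2·1.0²)) = 0.398942·exp(-3.12500) = 0.0175283
  L_2 = (1/(1.5·√(2π)))·exp(−(5.8−6.0)²/(2·1.5²)) = 0.265962·exp(-0.00889) = 0.263608
  L_3 = (1/(1.0·√(2π)))·exp(−(5.8−7.9)²/(2·1.0²)) = 0.398942·exp(-2.20500) = 0.0439836
Prior × likelihood for each component:
  P(Z=1)·L_1 = 0.16 × 0.0175283 = 0.00280453
  P(Z=2)·L_2 = 0.30 × 0.263608 = 0.0790824
  P(Z=3)·L_3 = 0.54 × 0.0439836 = 0.0237511
Evidence: 0.00280453 + 0.0790824 + 0.0237511 = 0.105638
Responsibility of Class 2: 0.0790824 / 0.105638 ≈ 0.7486

0.7486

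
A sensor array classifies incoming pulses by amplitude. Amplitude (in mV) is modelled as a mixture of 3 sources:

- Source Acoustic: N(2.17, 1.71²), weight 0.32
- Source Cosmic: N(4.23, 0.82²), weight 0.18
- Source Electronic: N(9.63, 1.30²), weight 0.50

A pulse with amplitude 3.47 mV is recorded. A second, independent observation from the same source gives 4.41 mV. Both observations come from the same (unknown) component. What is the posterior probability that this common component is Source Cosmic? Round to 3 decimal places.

The responsibility of component k is π_k f_k(x) divided by Σ_j π_j f_j(x).
Since both observations come from the same component, the likelihood for component k is f_k(x₁)·f_k(x₂).
  f_Acoustic = [0.174748] × [0.0989238] = 0.0172867
  f_Cosmic = [0.316639] × [0.474934] = 0.150382
  f_Electronic = [4.08654e-06] × [9.67907e-05] = 3.95539e-10
Multiply by the mixture weights:
  π_Acoustic·f_Acoustic = 0.32 × 0.0172867 = 0.00553176
  π_Cosmic·f_Cosmic = 0.18 × 0.150382 = 0.0270688
  π_Electronic·f_Electronic = 0.50 × 3.95539e-10 = 1.9777e-10
Denominator: 0.00553176 + 0.0270688 + 1.9777e-10 = 0.0326006
Responsibility of Source Cosmic: 0.0270688 / 0.0326006 ≈ 0.830

0.830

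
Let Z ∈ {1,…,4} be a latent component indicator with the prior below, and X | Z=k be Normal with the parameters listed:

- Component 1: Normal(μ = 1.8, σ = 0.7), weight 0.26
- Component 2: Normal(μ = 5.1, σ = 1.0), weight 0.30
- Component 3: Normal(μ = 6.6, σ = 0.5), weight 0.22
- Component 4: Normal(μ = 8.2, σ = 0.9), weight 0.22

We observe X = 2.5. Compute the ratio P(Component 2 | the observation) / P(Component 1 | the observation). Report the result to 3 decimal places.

The posterior odds equal the prior odds times the likelihood ratio: (P(Z=i)/P(Z=j))·(f_i(x)/f_j(x)).
Component likelihoods at x = 2.5:
  f_1 = 0.345672
  f_2 = 0.013583
  f_3 = 1.99968e-15
  f_4 = 8.64272e-10
Posterior odds = (P(Z=2)·f_2) / (P(Z=1)·f_1) = (0.30·0.013583) / (0.26·0.345672) = 0.00407489 / 0.0898748 ≈ 0.045

0.045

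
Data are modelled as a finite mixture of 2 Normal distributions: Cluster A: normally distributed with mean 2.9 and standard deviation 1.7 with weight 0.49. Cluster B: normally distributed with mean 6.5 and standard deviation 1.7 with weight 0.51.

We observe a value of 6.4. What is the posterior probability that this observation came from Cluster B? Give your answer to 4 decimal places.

The responsibility of component k is π_k f_k(x) divided by Σ_j π_j f_j(x).
Evaluate each component's likelihood at the observed value:
  L_A = 0.0281856
  L_B = 0.234266
Weight by the priors:
  π_A·L_A = 0.49 × 0.0281856 = 0.0138109
  π_B·L_B = 0.51 × 0.234266 = 0.119476
Marginal: 0.0138109 + 0.119476 = 0.133287
So the posterior for Cluster B is 0.119476 / 0.133287 ≈ 0.8964.

0.8964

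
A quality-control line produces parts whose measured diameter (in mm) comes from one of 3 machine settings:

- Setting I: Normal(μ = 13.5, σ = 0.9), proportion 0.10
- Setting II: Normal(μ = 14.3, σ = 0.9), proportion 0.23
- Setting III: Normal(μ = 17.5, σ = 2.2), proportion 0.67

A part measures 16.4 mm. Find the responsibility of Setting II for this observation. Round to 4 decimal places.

0.0587

Apply Bayes' rule: the posterior for each component is proportional to its prior times its likelihood at x.
Component likelihoods at x = 16.4 mm:
  p_I = 0.00246655
  p_II = 0.0291354
  p_III = 0.16003
Weight by the priors:
  w_I·p_I = 0.10 × 0.00246655 = 0.000246655
  w_II·p_II = 0.23 × 0.0291354 = 0.00670115
  w_III·p_III = 0.67 × 0.16003 = 0.10722
Normaliser: 0.000246655 + 0.00670115 + 0.10722 = 0.114168
P(Setting II | 16.4 mm) = 0.00670115 / 0.114168 ≈ 0.0587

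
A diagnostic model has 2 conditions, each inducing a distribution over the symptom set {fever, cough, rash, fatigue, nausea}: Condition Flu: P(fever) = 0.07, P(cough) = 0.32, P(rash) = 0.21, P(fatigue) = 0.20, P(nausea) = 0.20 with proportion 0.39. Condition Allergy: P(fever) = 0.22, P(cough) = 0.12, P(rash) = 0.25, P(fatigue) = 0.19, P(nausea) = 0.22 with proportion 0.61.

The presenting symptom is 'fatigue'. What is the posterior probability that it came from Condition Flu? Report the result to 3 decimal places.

0.402

Apply Bayes' rule: the posterior for each component is proportional to its prior times its likelihood at x.
Component likelihoods at x = 'fatigue':
  f_Flu = P(fatigue | comp) = 0.20
  f_Allergy = P(fatigue | comp) = 0.19
Weight by the priors:
  π_Flu·f_Flu = 0.39 × 0.2 = 0.078
  π_Allergy·f_Allergy = 0.61 × 0.19 = 0.1159
Marginal: 0.078 + 0.1159 = 0.1939
P(Condition Flu | 'fatigue') = 0.078 / 0.1939 ≈ 0.402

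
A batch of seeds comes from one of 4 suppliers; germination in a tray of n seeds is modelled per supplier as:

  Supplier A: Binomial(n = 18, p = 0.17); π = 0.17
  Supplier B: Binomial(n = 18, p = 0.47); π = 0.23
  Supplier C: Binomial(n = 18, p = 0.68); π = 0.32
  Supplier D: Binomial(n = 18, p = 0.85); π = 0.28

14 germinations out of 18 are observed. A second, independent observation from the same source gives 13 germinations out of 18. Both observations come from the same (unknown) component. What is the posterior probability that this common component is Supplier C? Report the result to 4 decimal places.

Posterior ∝ prior × likelihood, so P(k | x) ∝ π_k f_k(x); normalise over all components.
Since both observations come from the same component, the likelihood for component k is f_k(x₁)·f_k(x₂).
  p_A = [2.44522e-08] × [3.34277e-07] = 8.17381e-15
  p_B = [0.00619719] × [0.0195673] = 0.000121262
  p_C = [0.145026] × [0.191093] = 0.0277135
  p_D = [0.159203] × [0.078665] = 0.0125237
Unnormalised posteriors:
  π_A·p_A = 0.17 × 8.17381e-15 = 1.38955e-15
  π_B·p_B = 0.23 × 0.000121262 = 2.78903e-05
  π_C·p_C = 0.32 × 0.0277135 = 0.00886832
  π_D·p_D = 0.28 × 0.0125237 = 0.00350664
Sum: 1.38955e-15 + 2.78903e-05 + 0.00886832 + 0.00350664 = 0.0124028
So the posterior for Supplier C is 0.00886832 / 0.0124028 ≈ 0.7150.

0.7150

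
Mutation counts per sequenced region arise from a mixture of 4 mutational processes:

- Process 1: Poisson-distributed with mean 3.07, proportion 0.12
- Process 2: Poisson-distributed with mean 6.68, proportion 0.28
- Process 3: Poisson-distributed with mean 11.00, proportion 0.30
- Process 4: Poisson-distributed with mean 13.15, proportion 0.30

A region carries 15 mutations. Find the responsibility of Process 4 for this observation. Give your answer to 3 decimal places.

0.620

By Bayes' theorem, P(k | x) = π_k f_k(x) / Σ_j π_j f_j(x).
Component likelihoods at x = 15 mutations:
  p_1 = e^(−3.07)·3.07^15/15! = 7.19933e-07
  p_2 = e^(−6.68)·6.68^15/15! = 0.00225975
  p_3 = e^(−11.00)·11.00^15/15! = 0.0533521
  p_4 = e^(−13.15)·13.15^15/15! = 0.0904512
Multiply by the mixture weights:
  π_1·p_1 = 0.12 × 7.19933e-07 = 8.63919e-08
  π_2·p_2 = 0.28 × 0.00225975 = 0.00063273
  π_3·p_3 = 0.30 × 0.0533521 = 0.0160056
  π_4·p_4 = 0.30 × 0.0904512 = 0.0271354
Denominator: 8.63919e-08 + 0.00063273 + 0.0160056 + 0.0271354 = 0.0437738
P(Process 4 | data) ≈ 0.620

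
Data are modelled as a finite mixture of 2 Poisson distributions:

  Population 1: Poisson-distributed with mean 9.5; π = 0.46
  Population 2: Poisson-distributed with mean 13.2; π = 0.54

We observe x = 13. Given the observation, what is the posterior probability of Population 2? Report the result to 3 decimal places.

Posterior ∝ prior × likelihood, so P(k | x) ∝ π_k f_k(x); normalise over all components.
Evaluate each component's likelihood at the observed value:
  f_1 = 0.0617062
  f_2 = 0.109773
Unnormalised posteriors:
  π_1·f_1 = 0.46 × 0.0617062 = 0.0283849
  π_2·f_2 = 0.54 × 0.109773 = 0.0592772
Evidence: 0.0283849 + 0.0592772 = 0.087662
Responsibility of Population 2: 0.0592772 / 0.087662 ≈ 0.676

0.676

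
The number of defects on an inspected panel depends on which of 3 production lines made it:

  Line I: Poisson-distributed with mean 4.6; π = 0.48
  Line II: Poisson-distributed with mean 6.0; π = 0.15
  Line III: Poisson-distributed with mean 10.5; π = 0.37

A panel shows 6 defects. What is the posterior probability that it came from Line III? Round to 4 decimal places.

Apply Bayes' rule: the posterior for each component is proportional to its prior times its likelihood at x.
Component likelihoods at x = 6 defects:
  L_I = 0.13227
  L_II = 0.160623
  L_III = 0.051252
Weight by the priors:
  P(Z=I)·L_I = 0.48 × 0.13227 = 0.0634894
  P(Z=II)·L_II = 0.15 × 0.160623 = 0.0240935
  P(Z=III)·L_III = 0.37 × 0.051252 = 0.0189633
Marginal: 0.0634894 + 0.0240935 + 0.0189633 = 0.106546
So the posterior for Line III is 0.0189633 / 0.106546 ≈ 0.1780.

0.1780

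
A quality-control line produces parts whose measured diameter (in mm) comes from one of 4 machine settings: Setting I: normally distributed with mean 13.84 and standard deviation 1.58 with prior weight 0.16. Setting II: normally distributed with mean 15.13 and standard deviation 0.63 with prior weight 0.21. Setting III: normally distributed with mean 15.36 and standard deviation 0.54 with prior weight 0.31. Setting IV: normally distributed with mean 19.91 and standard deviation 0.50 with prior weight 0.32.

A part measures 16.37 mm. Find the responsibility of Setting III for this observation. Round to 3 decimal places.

0.567

The responsibility of component k is π_k f_k(x) divided by Σ_j π_j f_j(x).
Evaluate each component's likelihood at the observed value:
  L_I = (1/(1.58·√(2π)))·exp(−(16.37−13.84)²/(2·1.58²)) = 0.252495·exp(-1.28203) = 0.070061
  L_II = (1/(0.63·√(2π)))·exp(−(16.37−15.13)²/(2·0.63²)) = 0.633242·exp(-1.93701) = 0.0912717
  L_III = (1/(0.54·√(2π)))·exp(−(16.37−15.36)²/(2·0.54²)) = 0.738782·exp(-1.74914) = 0.128491
  L_IV = (1/(0.50·√(2π)))·exp(−(16.37−19.91)²/(2·0.50²)) = 0.797885·exp(-25.06320) = 1.04023e-11
Unnormalised posteriors:
  π_I·L_I = 0.16 × 0.070061 = 0.0112098
  π_II·L_II = 0.21 × 0.0912717 = 0.019167
  π_III·L_III = 0.31 × 0.128491 = 0.0398323
  π_IV·L_IV = 0.32 × 1.04023e-11 = 3.32875e-12
Sum: 0.0112098 + 0.019167 + 0.0398323 + 3.32875e-12 = 0.0702091
Responsibility of Setting III: 0.0398323 / 0.0702091 ≈ 0.567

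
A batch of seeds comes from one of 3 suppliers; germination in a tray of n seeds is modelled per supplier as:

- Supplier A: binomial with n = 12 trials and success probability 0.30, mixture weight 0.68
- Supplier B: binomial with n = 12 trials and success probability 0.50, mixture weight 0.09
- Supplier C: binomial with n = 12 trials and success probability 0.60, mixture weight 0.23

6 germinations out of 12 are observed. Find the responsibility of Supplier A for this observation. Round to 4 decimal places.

Apply Bayes' rule: the posterior for each component is proportional to its prior times its likelihood at x.
Component likelihoods at x = 6 germinations out of 12:
  L_A = 0.0792479
  L_B = 0.225586
  L_C = 0.176579
Unnormalised posteriors:
  P(Z=A)·L_A = 0.68 × 0.0792479 = 0.0538886
  P(Z=B)·L_B = 0.09 × 0.225586 = 0.0203027
  P(Z=C)·L_C = 0.23 × 0.176579 = 0.0406132
Normaliser: 0.0538886 + 0.0203027 + 0.0406132 = 0.114805
Responsibility of Supplier A: 0.0538886 / 0.114805 ≈ 0.4694

0.4694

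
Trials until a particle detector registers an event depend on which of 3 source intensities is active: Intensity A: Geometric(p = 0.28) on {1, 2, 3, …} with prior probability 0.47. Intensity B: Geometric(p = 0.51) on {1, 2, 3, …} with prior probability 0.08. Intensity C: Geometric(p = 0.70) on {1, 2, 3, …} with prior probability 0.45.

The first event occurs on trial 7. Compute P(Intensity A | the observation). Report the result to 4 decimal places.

By Bayes' theorem, P(k | x) = π_k f_k(x) / Σ_j π_j f_j(x).
Geometric probabilities:
  f_A = 0.28·(1−0.28)^6 = 0.28·0.139314 = 0.0390079
  f_B = 0.51·(1−0.51)^6 = 0.51·0.0138413 = 0.00705906
  f_C = 0.70·(1−0.70)^6 = 0.70·0.000729 = 0.0005103
Weight by the priors:
  π_A·f_A = 0.47 × 0.0390079 = 0.0183337
  π_B·f_B = 0.08 × 0.00705906 = 0.000564725
  π_C·f_C = 0.45 × 0.0005103 = 0.000229635
Marginal: 0.0183337 + 0.000564725 + 0.000229635 = 0.0191281
So the posterior for Intensity A is 0.0183337 / 0.0191281 ≈ 0.9585.

0.9585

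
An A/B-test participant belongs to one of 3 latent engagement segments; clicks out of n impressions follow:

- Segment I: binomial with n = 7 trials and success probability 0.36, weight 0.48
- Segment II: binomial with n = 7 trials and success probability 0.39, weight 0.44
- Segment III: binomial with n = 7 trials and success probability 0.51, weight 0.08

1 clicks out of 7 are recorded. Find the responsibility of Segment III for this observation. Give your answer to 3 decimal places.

0.027

The responsibility of component k is π_k f_k(x) divided by Σ_j π_j f_j(x).
Binomial probabilities:
  f_I = C(7,1)·0.36^1·0.64^6 = 7·0.36·0.0687195 = 0.173173
  f_II = C(7,1)·0.39^1·0.61^6 = 7·0.39·0.0515204 = 0.140651
  f_III = C(7,1)·0.51^1·0.49^6 = 7·0.51·0.0138413 = 0.0494134
Multiply by the mixture weights:
  π_I·f_I = 0.48 × 0.173173 = 0.0831231
  π_II·f_II = 0.44 × 0.140651 = 0.0618863
  π_III·f_III = 0.08 × 0.0494134 = 0.00395307
Evidence: 0.0831231 + 0.0618863 + 0.00395307 = 0.148962
Responsibility of Segment III: 0.00395307 / 0.148962 ≈ 0.027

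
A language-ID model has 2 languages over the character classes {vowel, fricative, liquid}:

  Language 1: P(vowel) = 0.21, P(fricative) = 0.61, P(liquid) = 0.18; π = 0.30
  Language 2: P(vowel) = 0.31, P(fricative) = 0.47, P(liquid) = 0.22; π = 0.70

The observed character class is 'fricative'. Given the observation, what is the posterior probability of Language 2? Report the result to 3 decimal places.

0.643

The responsibility of component k is w_k f_k(x) divided by Σ_j w_j f_j(x).
Categorical probabilities:
  L_1 = P(fricative | comp) = 0.61
  L_2 = P(fricative | comp) = 0.47
Unnormalised posteriors:
  w_1·L_1 = 0.30 × 0.61 = 0.183
  w_2·L_2 = 0.70 × 0.47 = 0.329
Marginal: 0.183 + 0.329 = 0.512
P(Language 2 | 'fricative') = 0.329 / 0.512 ≈ 0.643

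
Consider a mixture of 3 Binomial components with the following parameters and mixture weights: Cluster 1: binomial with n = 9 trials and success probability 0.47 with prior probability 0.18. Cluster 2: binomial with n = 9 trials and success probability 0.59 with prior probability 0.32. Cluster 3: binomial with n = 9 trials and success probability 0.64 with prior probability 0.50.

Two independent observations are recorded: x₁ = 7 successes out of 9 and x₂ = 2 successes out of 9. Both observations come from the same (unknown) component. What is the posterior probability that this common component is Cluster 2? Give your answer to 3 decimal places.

0.365

The responsibility of component k is w_k f_k(x) divided by Σ_j w_j f_j(x).
Since both observations come from the same component, the likelihood for component k is f_k(x₁)·f_k(x₂).
  p_1 = [C(9,7)·0.47^7·0.53^2 = 36·0.00506623·0.2809 = 0.0512318] × [0.0934177] = 0.00478595
  p_2 = [C(9,7)·0.59^7·0.41^2 = 36·0.0248865·0.1681 = 0.150603] × [0.0244058] = 0.0036756
  p_3 = [C(9,7)·0.64^7·0.36^2 = 36·0.0439805·0.1296 = 0.205195] × [0.0115553] = 0.00237109
Weight by the priors:
  w_1·p_1 = 0.18 × 0.00478595 = 0.000861472
  w_2·p_2 = 0.32 × 0.0036756 = 0.00117619
  w_3·p_3 = 0.50 × 0.00237109 = 0.00118554
Marginal: 0.000861472 + 0.00117619 + 0.00118554 = 0.00322321
P(Cluster 2 | x₁, x₂) ≈ 0.365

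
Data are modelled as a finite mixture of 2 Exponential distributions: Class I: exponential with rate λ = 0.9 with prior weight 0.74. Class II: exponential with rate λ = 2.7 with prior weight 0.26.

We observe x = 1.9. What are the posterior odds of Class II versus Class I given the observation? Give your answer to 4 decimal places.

0.0345

Only the two components matter; the odds are (P(Z=i) f_i(x)) / (P(Z=j) f_j(x)).
Evaluate each component's likelihood at the observed value:
  p_I = 0.162779
  p_II = 0.0159747
Posterior odds = (P(Z=II)·p_II) / (P(Z=I)·p_I) = (0.26·0.0159747) / (0.74·0.162779) = 0.00415343 / 0.120457 ≈ 0.0345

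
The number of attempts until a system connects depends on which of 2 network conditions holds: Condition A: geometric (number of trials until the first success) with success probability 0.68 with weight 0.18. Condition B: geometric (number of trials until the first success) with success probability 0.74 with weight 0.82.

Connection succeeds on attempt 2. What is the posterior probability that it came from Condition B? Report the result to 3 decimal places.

0.801

Posterior ∝ prior × likelihood, so P(k | x) ∝ π_k f_k(x); normalise over all components.
Component likelihoods at x = 2:
  L_A = 0.2176
  L_B = 0.1924
Multiply by the mixture weights:
  π_A·L_A = 0.18 × 0.2176 = 0.039168
  π_B·L_B = 0.82 × 0.1924 = 0.157768
Evidence: 0.039168 + 0.157768 = 0.196936
P(Condition B | x) = 0.157768 / 0.196936 ≈ 0.801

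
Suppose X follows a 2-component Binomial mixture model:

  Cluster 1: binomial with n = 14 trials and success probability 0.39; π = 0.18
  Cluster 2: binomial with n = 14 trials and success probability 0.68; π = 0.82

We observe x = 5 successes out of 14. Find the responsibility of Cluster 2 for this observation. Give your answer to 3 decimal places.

The responsibility of component k is π_k f_k(x) divided by Σ_j π_j f_j(x).
Component likelihoods at x = 5 successes out of 14:
  L_1 = C(14,5)·0.39^5·0.61^9 = 2002·0.00902242·0.0116941 = 0.21123
  L_2 = C(14,5)·0.68^5·0.32^9 = 2002·0.145393·3.51844e-05 = 0.0102414
Prior × likelihood for each component:
  π_1·L_1 = 0.18 × 0.21123 = 0.0380214
  π_2·L_2 = 0.82 × 0.0102414 = 0.00839793
Marginal: 0.0380214 + 0.00839793 = 0.0464193
Responsibility of Cluster 2: 0.00839793 / 0.0464193 ≈ 0.181

0.181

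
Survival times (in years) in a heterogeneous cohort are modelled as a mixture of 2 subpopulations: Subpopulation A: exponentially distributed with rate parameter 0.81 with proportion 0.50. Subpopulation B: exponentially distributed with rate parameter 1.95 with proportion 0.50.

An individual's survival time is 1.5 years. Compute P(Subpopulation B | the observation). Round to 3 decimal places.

0.303

The responsibility of component k is P(Z=k) f_k(x) divided by Σ_j P(Z=j) f_j(x).
Evaluate each component's likelihood at the observed value:
  L_A = 0.240335
  L_B = 0.104646
Prior × likelihood for each component:
  P(Z=A)·L_A = 0.50 × 0.240335 = 0.120168
  P(Z=B)·L_B = 0.50 × 0.104646 = 0.0523231
Sum: 0.120168 + 0.0523231 = 0.172491
P(Subpopulation B | x) = 0.0523231 / 0.172491 ≈ 0.303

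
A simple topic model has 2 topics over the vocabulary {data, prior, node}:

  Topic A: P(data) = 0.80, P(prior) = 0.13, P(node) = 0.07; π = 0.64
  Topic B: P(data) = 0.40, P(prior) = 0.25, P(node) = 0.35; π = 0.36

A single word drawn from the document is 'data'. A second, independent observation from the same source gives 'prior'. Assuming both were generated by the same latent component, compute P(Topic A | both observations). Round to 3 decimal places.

0.649

Posterior ∝ prior × likelihood, so P(k | x) ∝ P(Z=k) f_k(x); normalise over all components.
Since both observations come from the same component, the likelihood for component k is f_k(x₁)·f_k(x₂).
  f_A = [0.8] × [0.13] = 0.104
  f_B = [0.4] × [0.25] = 0.1
Prior × likelihood for each component:
  P(Z=A)·f_A = 0.64 × 0.104 = 0.06656
  P(Z=B)·f_B = 0.36 × 0.1 = 0.036
Normaliser: 0.06656 + 0.036 = 0.10256
Responsibility of Topic A: 0.06656 / 0.10256 ≈ 0.649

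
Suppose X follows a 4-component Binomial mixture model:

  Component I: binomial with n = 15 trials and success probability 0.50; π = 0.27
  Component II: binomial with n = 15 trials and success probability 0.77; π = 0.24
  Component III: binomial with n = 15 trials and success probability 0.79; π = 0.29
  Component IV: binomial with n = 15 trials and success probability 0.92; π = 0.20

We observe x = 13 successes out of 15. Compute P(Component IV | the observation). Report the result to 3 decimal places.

0.296

P(component k | x) = π_k·f_k(x) / marginal(x), where marginal(x) = Σ_j π_j·f_j(x).
Binomial probabilities:
  L_I = C(15,13)·0.50^13·0.50^2 = 105·0.00012207·0.25 = 0.00320435
  L_II = C(15,13)·0.77^13·0.23^2 = 105·0.0334487·0.0529 = 0.185791
  L_III = C(15,13)·0.79^13·0.21^2 = 105·0.0466823·0.0441 = 0.216162
  L_IV = C(15,13)·0.92^13·0.08^2 = 105·0.338253·0.0064 = 0.227306
Weight by the priors:
  π_I·L_I = 0.27 × 0.00320435 = 0.000865173
  π_II·L_II = 0.24 × 0.185791 = 0.0445898
  π_III·L_III = 0.29 × 0.216162 = 0.0626871
  π_IV·L_IV = 0.20 × 0.227306 = 0.0454612
Evidence: 0.000865173 + 0.0445898 + 0.0626871 + 0.0454612 = 0.153603
P(Component IV | the observation) ≈ 0.296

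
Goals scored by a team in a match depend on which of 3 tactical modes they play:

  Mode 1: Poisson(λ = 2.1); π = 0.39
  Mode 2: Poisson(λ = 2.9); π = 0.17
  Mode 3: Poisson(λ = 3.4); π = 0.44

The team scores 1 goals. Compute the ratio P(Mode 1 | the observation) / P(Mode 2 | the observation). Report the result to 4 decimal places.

The posterior odds equal the prior odds times the likelihood ratio: (P(Z=i)/P(Z=j))·(f_i(x)/f_j(x)).
Evaluate each component's likelihood at the observed value:
  p_1 = 0.257158
  p_2 = 0.159567
  p_3 = 0.113469
Odds = (0.39/0.17) × (0.257158/0.159567) = 2.29412 × 1.6116 ≈ 3.6972

3.6972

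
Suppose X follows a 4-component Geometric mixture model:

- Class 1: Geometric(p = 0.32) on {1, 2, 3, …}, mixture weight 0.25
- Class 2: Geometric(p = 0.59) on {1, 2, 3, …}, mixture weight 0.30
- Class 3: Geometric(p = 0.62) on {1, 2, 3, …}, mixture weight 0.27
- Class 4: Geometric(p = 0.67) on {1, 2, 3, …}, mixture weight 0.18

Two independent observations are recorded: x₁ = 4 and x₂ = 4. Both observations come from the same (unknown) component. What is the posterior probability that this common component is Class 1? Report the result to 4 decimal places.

0.7349

Posterior ∝ prior × likelihood, so P(k | x) ∝ P(Z=k) f_k(x); normalise over all components.
Since both observations come from the same component, the likelihood for component k is f_k(x₁)·f_k(x₂).
  p_1 = [0.32·(1−0.32)^3 = 0.32·0.314432 = 0.100618] × [0.100618] = 0.010124
  p_2 = [0.59·(1−0.59)^3 = 0.59·0.068921 = 0.0406634] × [0.0406634] = 0.00165351
  p_3 = [0.62·(1−0.62)^3 = 0.62·0.054872 = 0.0340206] × [0.0340206] = 0.0011574
  p_4 = [0.67·(1−0.67)^3 = 0.67·0.035937 = 0.0240778] × [0.0240778] = 0.00057974
Prior × likelihood for each component:
  P(Z=1)·p_1 = 0.25 × 0.010124 = 0.00253101
  P(Z=2)·p_2 = 0.30 × 0.00165351 = 0.000496053
  P(Z=3)·p_3 = 0.27 × 0.0011574 = 0.000312499
  P(Z=4)·p_4 = 0.18 × 0.00057974 = 0.000104353
Marginal: 0.00253101 + 0.000496053 + 0.000312499 + 0.000104353 = 0.00344391
So the posterior for Class 1 is 0.00253101 / 0.00344391 ≈ 0.7349.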